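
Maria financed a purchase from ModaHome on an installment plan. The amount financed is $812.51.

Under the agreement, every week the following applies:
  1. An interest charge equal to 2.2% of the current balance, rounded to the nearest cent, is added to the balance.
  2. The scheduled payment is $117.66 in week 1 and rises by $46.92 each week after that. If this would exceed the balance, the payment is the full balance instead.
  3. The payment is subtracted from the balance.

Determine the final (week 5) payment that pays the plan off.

$116.85

Week 1: $812.51 +$17.88 interest = $830.39; pay $117.66 → $712.73
Week 2: $712.73 +$15.68 interest = $728.41; pay $164.58 → $563.83
Week 3: $563.83 +$12.40 interest = $576.23; pay $211.50 → $364.73
Week 4: $364.73 +$8.02 interest = $372.75; pay $258.42 → $114.33
Week 5: $114.33 +$2.52 interest = $116.85; pay $116.85 → $0.00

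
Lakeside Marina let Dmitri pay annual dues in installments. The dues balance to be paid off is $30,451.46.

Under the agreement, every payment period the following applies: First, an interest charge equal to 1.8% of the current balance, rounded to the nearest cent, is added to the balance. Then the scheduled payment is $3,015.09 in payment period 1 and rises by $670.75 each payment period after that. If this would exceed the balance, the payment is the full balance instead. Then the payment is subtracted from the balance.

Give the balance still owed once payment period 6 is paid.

Payment period 1: $30,451.46 +$548.13 interest = $30,999.59; pay $3,015.09 → $27,984.50
Payment period 2: $27,984.50 +$503.72 interest = $28,488.22; pay $3,685.84 → $24,802.38
Payment period 3: $24,802.38 +$446.44 interest = $25,248.82; pay $4,356.59 → $20,892.23
Payment period 4: $20,892.23 +$376.06 interest = $21,268.29; pay $5,027.34 → $16,240.95
Payment period 5: $16,240.95 +$292.34 interest = $16,533.29; pay $5,698.09 → $10,835.20
Payment period 6: $10,835.20 +$195.03 interest = $11,030.23; pay $6,368.84 → $4,661.39

$4,661.39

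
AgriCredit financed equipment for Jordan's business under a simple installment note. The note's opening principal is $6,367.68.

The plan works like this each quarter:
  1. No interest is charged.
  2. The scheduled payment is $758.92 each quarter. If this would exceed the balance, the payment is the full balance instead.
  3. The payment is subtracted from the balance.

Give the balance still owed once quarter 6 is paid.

$1,814.16

Quarter 1: opening $6,367.68; payment $758.92; balance $5,608.76
Quarter 2: opening $5,608.76; payment $758.92; balance $4,849.84
Quarter 3: opening $4,849.84; payment $758.92; balance $4,090.92
Quarter 4: opening $4,090.92; payment $758.92; balance $3,332.00
Quarter 5: opening $3,332.00; payment $758.92; balance $2,573.08
Quarter 6: opening $2,573.08; payment $758.92; balance $1,814.16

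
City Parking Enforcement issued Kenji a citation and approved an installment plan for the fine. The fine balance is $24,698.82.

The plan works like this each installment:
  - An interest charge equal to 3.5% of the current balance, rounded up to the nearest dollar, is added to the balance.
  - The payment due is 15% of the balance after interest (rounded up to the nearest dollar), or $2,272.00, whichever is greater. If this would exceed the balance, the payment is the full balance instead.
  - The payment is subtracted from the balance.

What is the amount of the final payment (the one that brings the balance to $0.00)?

# | Opening | Interest | Payment | End bal
1 | $24,698.82 | $865.00 | $3,835.00 | $21,728.82
2 | $21,728.82 | $761.00 | $3,374.00 | $19,115.82
3 | $19,115.82 | $670.00 | $2,968.00 | $16,817.82
4 | $16,817.82 | $589.00 | $2,612.00 | $14,794.82
5 | $14,794.82 | $518.00 | $2,297.00 | $13,015.82
6 | $13,015.82 | $456.00 | $2,272.00 | $11,199.82
7 | $11,199.82 | $392.00 | $2,272.00 | $9,319.82
8 | $9,319.82 | $327.00 | $2,272.00 | $7,374.82
9 | $7,374.82 | $259.00 | $2,272.00 | $5,361.82
10 | $5,361.82 | $188.00 | $2,272.00 | $3,277.82
11 | $3,277.82 | $115.00 | $2,272.00 | $1,120.82
12 | $1,120.82 | $40.00 | $1,160.82 | $0.00

$1,160.82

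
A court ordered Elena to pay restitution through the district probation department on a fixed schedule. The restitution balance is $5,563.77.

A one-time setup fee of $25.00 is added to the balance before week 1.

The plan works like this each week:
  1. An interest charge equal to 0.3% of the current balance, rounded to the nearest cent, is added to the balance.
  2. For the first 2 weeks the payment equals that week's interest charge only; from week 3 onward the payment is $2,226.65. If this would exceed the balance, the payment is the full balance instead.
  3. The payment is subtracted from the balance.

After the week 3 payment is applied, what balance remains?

Week 1: opening $5,588.77; interest $16.77 → $5,605.54; payment $16.77; balance $5,588.77
Week 2: opening $5,588.77; interest $16.77 → $5,605.54; payment $16.77; balance $5,588.77
Week 3: opening $5,588.77; interest $16.77 → $5,605.54; payment $2,226.65; balance $3,378.89

$3,378.89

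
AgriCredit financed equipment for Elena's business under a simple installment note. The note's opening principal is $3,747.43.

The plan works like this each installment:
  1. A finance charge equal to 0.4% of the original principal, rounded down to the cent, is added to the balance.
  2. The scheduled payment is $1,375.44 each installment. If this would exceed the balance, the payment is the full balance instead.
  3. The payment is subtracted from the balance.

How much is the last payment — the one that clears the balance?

$1,041.49

# | Opening | Interest | Payment | End bal
1 | $3,747.43 | $14.98 | $1,375.44 | $2,386.97
2 | $2,386.97 | $14.98 | $1,375.44 | $1,026.51
3 | $1,026.51 | $14.98 | $1,041.49 | $0.00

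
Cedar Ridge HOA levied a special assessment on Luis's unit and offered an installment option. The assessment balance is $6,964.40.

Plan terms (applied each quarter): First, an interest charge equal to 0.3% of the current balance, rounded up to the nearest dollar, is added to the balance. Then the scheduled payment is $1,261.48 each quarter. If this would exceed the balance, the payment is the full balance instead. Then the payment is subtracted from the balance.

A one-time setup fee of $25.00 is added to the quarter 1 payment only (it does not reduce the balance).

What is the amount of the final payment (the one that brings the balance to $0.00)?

$729.00

Quarter 1: $6,964.40 +$21.00 interest = $6,985.40; pay $1,261.48 (+ $25.00 fee) → $5,723.92
Quarter 2: $5,723.92 +$18.00 interest = $5,741.92; pay $1,261.48 → $4,480.44
Quarter 3: $4,480.44 +$14.00 interest = $4,494.44; pay $1,261.48 → $3,232.96
Quarter 4: $3,232.96 +$10.00 interest = $3,242.96; pay $1,261.48 → $1,981.48
Quarter 5: $1,981.48 +$6.00 interest = $1,987.48; pay $1,261.48 → $726.00
Quarter 6: $726.00 +$3.00 interest = $729.00; pay $729.00 → $0.00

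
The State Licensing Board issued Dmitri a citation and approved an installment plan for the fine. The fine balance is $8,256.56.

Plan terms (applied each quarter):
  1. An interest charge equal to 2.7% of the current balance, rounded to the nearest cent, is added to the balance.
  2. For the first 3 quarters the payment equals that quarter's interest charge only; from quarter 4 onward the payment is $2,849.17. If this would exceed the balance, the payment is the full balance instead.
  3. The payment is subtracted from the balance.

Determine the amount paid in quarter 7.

# | Opening | Interest | Payment | End bal
1 | $8,256.56 | $222.93 | $222.93 | $8,256.56
2 | $8,256.56 | $222.93 | $222.93 | $8,256.56
3 | $8,256.56 | $222.93 | $222.93 | $8,256.56
4 | $8,256.56 | $222.93 | $2,849.17 | $5,630.32
5 | $5,630.32 | $152.02 | $2,849.17 | $2,933.17
6 | $2,933.17 | $79.20 | $2,849.17 | $163.20
7 | $163.20 | $4.41 | $167.61 | $0.00

$167.61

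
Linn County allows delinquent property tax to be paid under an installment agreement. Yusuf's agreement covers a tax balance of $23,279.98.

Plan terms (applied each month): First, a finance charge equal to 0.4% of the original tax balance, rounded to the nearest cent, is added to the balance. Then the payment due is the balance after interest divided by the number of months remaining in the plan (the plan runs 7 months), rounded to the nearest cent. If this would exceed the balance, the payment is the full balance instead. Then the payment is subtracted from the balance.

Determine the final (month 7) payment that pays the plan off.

# | Opening | Interest | Payment | End bal
1 | $23,279.98 | $93.12 | $3,339.01 | $20,034.09
2 | $20,034.09 | $93.12 | $3,354.54 | $16,772.67
3 | $16,772.67 | $93.12 | $3,373.16 | $13,492.63
4 | $13,492.63 | $93.12 | $3,396.44 | $10,189.31
5 | $10,189.31 | $93.12 | $3,427.48 | $6,854.95
6 | $6,854.95 | $93.12 | $3,474.04 | $3,474.03
7 | $3,474.03 | $93.12 | $3,567.15 | $0.00

$3,567.15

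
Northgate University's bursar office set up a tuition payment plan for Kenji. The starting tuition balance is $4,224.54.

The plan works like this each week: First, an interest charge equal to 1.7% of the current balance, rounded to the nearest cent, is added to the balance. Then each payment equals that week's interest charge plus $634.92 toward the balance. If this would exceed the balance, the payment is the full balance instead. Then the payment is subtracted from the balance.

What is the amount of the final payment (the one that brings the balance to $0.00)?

$422.08

Week 1: $4,224.54 +$71.82 interest = $4,296.36; pay $706.74 → $3,589.62
Week 2: $3,589.62 +$61.02 interest = $3,650.64; pay $695.94 → $2,954.70
Week 3: $2,954.70 +$50.23 interest = $3,004.93; pay $685.15 → $2,319.78
Week 4: $2,319.78 +$39.44 interest = $2,359.22; pay $674.36 → $1,684.86
Week 5: $1,684.86 +$28.64 interest = $1,713.50; pay $663.56 → $1,049.94
Week 6: $1,049.94 +$17.85 interest = $1,067.79; pay $652.77 → $415.02
Week 7: $415.02 +$7.06 interest = $422.08; pay $422.08 → $0.00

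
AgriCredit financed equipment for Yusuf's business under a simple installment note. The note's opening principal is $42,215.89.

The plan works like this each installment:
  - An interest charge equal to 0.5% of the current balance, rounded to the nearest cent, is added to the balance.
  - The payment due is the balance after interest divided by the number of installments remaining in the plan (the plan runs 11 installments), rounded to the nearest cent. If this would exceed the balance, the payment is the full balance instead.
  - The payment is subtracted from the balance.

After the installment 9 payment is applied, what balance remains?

Installment 1: opening $42,215.89; interest $211.08 → $42,426.97; payment $3,857.00; balance $38,569.97
Installment 2: opening $38,569.97; interest $192.85 → $38,762.82; payment $3,876.28; balance $34,886.54
Installment 3: opening $34,886.54; interest $174.43 → $35,060.97; payment $3,895.66; balance $31,165.31
Installment 4: opening $31,165.31; interest $155.83 → $31,321.14; payment $3,915.14; balance $27,406.00
Installment 5: opening $27,406.00; interest $137.03 → $27,543.03; payment $3,934.72; balance $23,608.31
Installment 6: opening $23,608.31; interest $118.04 → $23,726.35; payment $3,954.39; balance $19,771.96
Installment 7: opening $19,771.96; interest $98.86 → $19,870.82; payment $3,974.16; balance $15,896.66
Installment 8: opening $15,896.66; interest $79.48 → $15,976.14; payment $3,994.04; balance $11,982.10
Installment 9: opening $11,982.10; interest $59.91 → $12,042.01; payment $4,014.00; balance $8,028.01

$8,028.01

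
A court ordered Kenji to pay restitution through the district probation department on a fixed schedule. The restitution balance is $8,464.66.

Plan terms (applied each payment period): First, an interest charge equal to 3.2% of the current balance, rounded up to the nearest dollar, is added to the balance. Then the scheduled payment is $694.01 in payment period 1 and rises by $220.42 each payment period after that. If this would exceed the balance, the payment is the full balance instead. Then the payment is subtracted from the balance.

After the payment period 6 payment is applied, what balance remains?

# | Opening | Interest | Payment | End bal
1 | $8,464.66 | $271.00 | $694.01 | $8,041.65
2 | $8,041.65 | $258.00 | $914.43 | $7,385.22
3 | $7,385.22 | $237.00 | $1,134.85 | $6,487.37
4 | $6,487.37 | $208.00 | $1,355.27 | $5,340.10
5 | $5,340.10 | $171.00 | $1,575.69 | $3,935.41
6 | $3,935.41 | $126.00 | $1,796.11 | $2,265.30

$2,265.30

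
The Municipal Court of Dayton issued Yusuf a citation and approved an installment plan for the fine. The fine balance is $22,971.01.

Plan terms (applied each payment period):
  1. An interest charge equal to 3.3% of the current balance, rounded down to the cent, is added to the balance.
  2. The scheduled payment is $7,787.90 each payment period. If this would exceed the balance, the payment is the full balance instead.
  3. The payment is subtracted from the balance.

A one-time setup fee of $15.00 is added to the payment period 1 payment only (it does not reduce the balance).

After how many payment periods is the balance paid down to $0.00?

Payment period 1: $22,971.01 +$758.04 interest = $23,729.05; pay $7,787.90 (+ $15.00 fee) → $15,941.15
Payment period 2: $15,941.15 +$526.05 interest = $16,467.20; pay $7,787.90 → $8,679.30
Payment period 3: $8,679.30 +$286.41 interest = $8,965.71; pay $7,787.90 → $1,177.81
Payment period 4: $1,177.81 +$38.86 interest = $1,216.67; pay $1,216.67 → $0.00
Balance reaches $0.00 in payment period 4.

4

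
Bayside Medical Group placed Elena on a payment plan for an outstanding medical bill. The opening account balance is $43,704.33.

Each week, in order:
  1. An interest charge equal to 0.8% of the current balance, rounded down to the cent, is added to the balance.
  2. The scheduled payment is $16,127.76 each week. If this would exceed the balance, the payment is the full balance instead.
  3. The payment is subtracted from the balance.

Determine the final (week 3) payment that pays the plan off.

$12,118.01

Week 1: opening $43,704.33; interest $349.63 → $44,053.96; payment $16,127.76; balance $27,926.20
Week 2: opening $27,926.20; interest $223.40 → $28,149.60; payment $16,127.76; balance $12,021.84
Week 3: opening $12,021.84; interest $96.17 → $12,118.01; payment $12,118.01; balance $0.00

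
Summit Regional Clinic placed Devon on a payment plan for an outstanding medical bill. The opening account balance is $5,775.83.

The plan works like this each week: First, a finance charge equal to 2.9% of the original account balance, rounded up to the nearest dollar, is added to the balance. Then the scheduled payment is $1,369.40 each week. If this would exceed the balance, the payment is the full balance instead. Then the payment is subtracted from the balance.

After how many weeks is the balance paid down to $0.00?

# | Opening | Interest | Payment | End bal
1 | $5,775.83 | $168.00 | $1,369.40 | $4,574.43
2 | $4,574.43 | $168.00 | $1,369.40 | $3,373.03
3 | $3,373.03 | $168.00 | $1,369.40 | $2,171.63
4 | $2,171.63 | $168.00 | $1,369.40 | $970.23
5 | $970.23 | $168.00 | $1,138.23 | $0.00
Balance reaches $0.00 in week 5.

5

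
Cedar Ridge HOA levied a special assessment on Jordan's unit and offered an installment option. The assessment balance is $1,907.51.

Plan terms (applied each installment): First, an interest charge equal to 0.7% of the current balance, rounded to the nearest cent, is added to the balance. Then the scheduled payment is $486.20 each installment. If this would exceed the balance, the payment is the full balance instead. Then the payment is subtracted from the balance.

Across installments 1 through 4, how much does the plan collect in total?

$1,940.96

Installment 1: $1,907.51 +$13.35 interest = $1,920.86; pay $486.20 → $1,434.66
Installment 2: $1,434.66 +$10.04 interest = $1,444.70; pay $486.20 → $958.50
Installment 3: $958.50 +$6.71 interest = $965.21; pay $486.20 → $479.01
Installment 4: $479.01 +$3.35 interest = $482.36; pay $482.36 → $0.00
Total paid: $1,940.96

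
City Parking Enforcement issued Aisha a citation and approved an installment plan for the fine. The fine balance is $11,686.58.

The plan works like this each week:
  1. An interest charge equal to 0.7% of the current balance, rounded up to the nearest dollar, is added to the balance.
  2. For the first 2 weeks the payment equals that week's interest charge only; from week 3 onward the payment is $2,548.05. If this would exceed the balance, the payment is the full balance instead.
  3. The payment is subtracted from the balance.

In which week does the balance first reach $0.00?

7

# | Opening | Interest | Payment | End bal
1 | $11,686.58 | $82.00 | $82.00 | $11,686.58
2 | $11,686.58 | $82.00 | $82.00 | $11,686.58
3 | $11,686.58 | $82.00 | $2,548.05 | $9,220.53
4 | $9,220.53 | $65.00 | $2,548.05 | $6,737.48
5 | $6,737.48 | $48.00 | $2,548.05 | $4,237.43
6 | $4,237.43 | $30.00 | $2,548.05 | $1,719.38
7 | $1,719.38 | $13.00 | $1,732.38 | $0.00
Balance reaches $0.00 in week 7.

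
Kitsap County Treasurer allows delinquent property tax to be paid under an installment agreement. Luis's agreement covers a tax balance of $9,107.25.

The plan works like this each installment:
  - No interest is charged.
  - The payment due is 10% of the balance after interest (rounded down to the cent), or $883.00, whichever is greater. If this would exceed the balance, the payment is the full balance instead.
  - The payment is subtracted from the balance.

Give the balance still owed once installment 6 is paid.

$3,781.53

Installment 1: $9,107.25 − $910.72 → $8,196.53
Installment 2: $8,196.53 − $883.00 → $7,313.53
Installment 3: $7,313.53 − $883.00 → $6,430.53
Installment 4: $6,430.53 − $883.00 → $5,547.53
Installment 5: $5,547.53 − $883.00 → $4,664.53
Installment 6: $4,664.53 − $883.00 → $3,781.53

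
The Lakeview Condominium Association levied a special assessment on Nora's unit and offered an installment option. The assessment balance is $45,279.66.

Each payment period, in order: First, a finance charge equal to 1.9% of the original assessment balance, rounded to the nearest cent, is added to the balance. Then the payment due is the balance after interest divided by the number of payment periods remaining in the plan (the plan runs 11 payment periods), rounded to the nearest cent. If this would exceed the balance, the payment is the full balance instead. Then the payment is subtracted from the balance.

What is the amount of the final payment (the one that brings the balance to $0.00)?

$6,714.36

# | Opening | Interest | Payment | End bal
1 | $45,279.66 | $860.31 | $4,194.54 | $41,945.43
2 | $41,945.43 | $860.31 | $4,280.57 | $38,525.17
3 | $38,525.17 | $860.31 | $4,376.16 | $35,009.32
4 | $35,009.32 | $860.31 | $4,483.70 | $31,385.93
5 | $31,385.93 | $860.31 | $4,606.61 | $27,639.63
6 | $27,639.63 | $860.31 | $4,749.99 | $23,749.95
7 | $23,749.95 | $860.31 | $4,922.05 | $19,688.21
8 | $19,688.21 | $860.31 | $5,137.13 | $15,411.39
9 | $15,411.39 | $860.31 | $5,423.90 | $10,847.80
10 | $10,847.80 | $860.31 | $5,854.06 | $5,854.05
11 | $5,854.05 | $860.31 | $6,714.36 | $0.00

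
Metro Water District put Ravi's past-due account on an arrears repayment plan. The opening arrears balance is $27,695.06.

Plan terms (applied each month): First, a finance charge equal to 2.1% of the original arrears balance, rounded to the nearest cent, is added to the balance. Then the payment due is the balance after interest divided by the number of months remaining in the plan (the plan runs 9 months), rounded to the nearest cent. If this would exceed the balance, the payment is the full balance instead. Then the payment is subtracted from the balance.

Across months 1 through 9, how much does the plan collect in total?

# | Opening | Interest | Payment | End bal
1 | $27,695.06 | $581.60 | $3,141.85 | $25,134.81
2 | $25,134.81 | $581.60 | $3,214.55 | $22,501.86
3 | $22,501.86 | $581.60 | $3,297.64 | $19,785.82
4 | $19,785.82 | $581.60 | $3,394.57 | $16,972.85
5 | $16,972.85 | $581.60 | $3,510.89 | $14,043.56
6 | $14,043.56 | $581.60 | $3,656.29 | $10,968.87
7 | $10,968.87 | $581.60 | $3,850.16 | $7,700.31
8 | $7,700.31 | $581.60 | $4,140.96 | $4,140.95
9 | $4,140.95 | $581.60 | $4,722.55 | $0.00
Total paid: $32,929.46

$32,929.46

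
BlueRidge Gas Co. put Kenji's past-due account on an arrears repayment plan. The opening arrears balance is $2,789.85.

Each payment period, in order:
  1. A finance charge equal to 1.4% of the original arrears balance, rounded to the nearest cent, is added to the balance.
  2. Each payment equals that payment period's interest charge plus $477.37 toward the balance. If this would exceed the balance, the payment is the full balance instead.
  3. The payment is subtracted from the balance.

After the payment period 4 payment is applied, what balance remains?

$880.37

Payment period 1: $2,789.85 +$39.06 interest = $2,828.91; pay $516.43 → $2,312.48
Payment period 2: $2,312.48 +$39.06 interest = $2,351.54; pay $516.43 → $1,835.11
Payment period 3: $1,835.11 +$39.06 interest = $1,874.17; pay $516.43 → $1,357.74
Payment period 4: $1,357.74 +$39.06 interest = $1,396.80; pay $516.43 → $880.37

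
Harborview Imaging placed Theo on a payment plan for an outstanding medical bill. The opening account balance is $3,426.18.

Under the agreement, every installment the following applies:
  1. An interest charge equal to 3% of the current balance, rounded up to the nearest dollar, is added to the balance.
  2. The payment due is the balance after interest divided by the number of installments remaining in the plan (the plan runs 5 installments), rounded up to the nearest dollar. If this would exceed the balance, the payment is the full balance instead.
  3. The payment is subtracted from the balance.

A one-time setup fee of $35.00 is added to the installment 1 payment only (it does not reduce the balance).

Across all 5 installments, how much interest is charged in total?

$323.00

Installment 1: opening $3,426.18; interest $103.00 → $3,529.18; payment $706.00 (+ $35.00 fee); balance $2,823.18
Installment 2: opening $2,823.18; interest $85.00 → $2,908.18; payment $728.00; balance $2,180.18
Installment 3: opening $2,180.18; interest $66.00 → $2,246.18; payment $749.00; balance $1,497.18
Installment 4: opening $1,497.18; interest $45.00 → $1,542.18; payment $772.00; balance $770.18
Installment 5: opening $770.18; interest $24.00 → $794.18; payment $794.18; balance $0.00
Total interest: $103.00 + $85.00 + $66.00 + $45.00 + $24.00 = $323.00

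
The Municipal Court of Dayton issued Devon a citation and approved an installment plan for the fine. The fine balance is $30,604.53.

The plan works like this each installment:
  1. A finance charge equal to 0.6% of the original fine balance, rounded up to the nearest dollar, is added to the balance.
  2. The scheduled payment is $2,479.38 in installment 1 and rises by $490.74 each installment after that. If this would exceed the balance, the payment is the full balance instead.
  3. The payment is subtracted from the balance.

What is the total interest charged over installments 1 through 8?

# | Opening | Interest | Payment | End bal
1 | $30,604.53 | $184.00 | $2,479.38 | $28,309.15
2 | $28,309.15 | $184.00 | $2,970.12 | $25,523.03
3 | $25,523.03 | $184.00 | $3,460.86 | $22,246.17
4 | $22,246.17 | $184.00 | $3,951.60 | $18,478.57
5 | $18,478.57 | $184.00 | $4,442.34 | $14,220.23
6 | $14,220.23 | $184.00 | $4,933.08 | $9,471.15
7 | $9,471.15 | $184.00 | $5,423.82 | $4,231.33
8 | $4,231.33 | $184.00 | $4,415.33 | $0.00
Total interest: $184.00 + $184.00 + $184.00 + $184.00 + $184.00 + $184.00 + $184.00 + $184.00 = $1,472.00

$1,472.00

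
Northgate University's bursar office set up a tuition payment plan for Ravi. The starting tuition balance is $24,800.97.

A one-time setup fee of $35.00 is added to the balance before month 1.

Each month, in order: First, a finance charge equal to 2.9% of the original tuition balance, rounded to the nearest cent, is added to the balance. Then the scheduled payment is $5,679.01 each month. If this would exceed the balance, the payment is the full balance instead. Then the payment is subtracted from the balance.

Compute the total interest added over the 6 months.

# | Opening | Interest | Payment | End bal
1 | $24,835.97 | $719.23 | $5,679.01 | $19,876.19
2 | $19,876.19 | $719.23 | $5,679.01 | $14,916.41
3 | $14,916.41 | $719.23 | $5,679.01 | $9,956.63
4 | $9,956.63 | $719.23 | $5,679.01 | $4,996.85
5 | $4,996.85 | $719.23 | $5,679.01 | $37.07
6 | $37.07 | $719.23 | $756.30 | $0.00
Total interest: $719.23 + $719.23 + $719.23 + $719.23 + $719.23 + $719.23 = $4,315.38

$4,315.38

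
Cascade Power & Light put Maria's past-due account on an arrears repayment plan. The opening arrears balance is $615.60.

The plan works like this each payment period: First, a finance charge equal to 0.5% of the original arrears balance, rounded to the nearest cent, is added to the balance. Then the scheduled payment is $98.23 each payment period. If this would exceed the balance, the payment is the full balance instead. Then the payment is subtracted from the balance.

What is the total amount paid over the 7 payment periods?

$637.16

Payment period 1: opening $615.60; interest $3.08 → $618.68; payment $98.23; balance $520.45
Payment period 2: opening $520.45; interest $3.08 → $523.53; payment $98.23; balance $425.30
Payment period 3: opening $425.30; interest $3.08 → $428.38; payment $98.23; balance $330.15
Payment period 4: opening $330.15; interest $3.08 → $333.23; payment $98.23; balance $235.00
Payment period 5: opening $235.00; interest $3.08 → $238.08; payment $98.23; balance $139.85
Payment period 6: opening $139.85; interest $3.08 → $142.93; payment $98.23; balance $44.70
Payment period 7: opening $44.70; interest $3.08 → $47.78; payment $47.78; balance $0.00
Total paid: $637.16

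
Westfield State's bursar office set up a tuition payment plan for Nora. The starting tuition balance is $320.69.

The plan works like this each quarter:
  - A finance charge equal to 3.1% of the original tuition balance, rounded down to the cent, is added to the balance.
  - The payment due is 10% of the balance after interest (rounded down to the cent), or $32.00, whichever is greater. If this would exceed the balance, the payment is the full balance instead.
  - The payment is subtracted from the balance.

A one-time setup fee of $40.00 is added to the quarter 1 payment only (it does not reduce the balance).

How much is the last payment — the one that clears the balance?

$20.73

Quarter 1: opening $320.69; interest $9.94 → $330.63; payment $33.06 (+ $40.00 fee); balance $297.57
Quarter 2: opening $297.57; interest $9.94 → $307.51; payment $32.00; balance $275.51
Quarter 3: opening $275.51; interest $9.94 → $285.45; payment $32.00; balance $253.45
Quarter 4: opening $253.45; interest $9.94 → $263.39; payment $32.00; balance $231.39
Quarter 5: opening $231.39; interest $9.94 → $241.33; payment $32.00; balance $209.33
Quarter 6: opening $209.33; interest $9.94 → $219.27; payment $32.00; balance $187.27
Quarter 7: opening $187.27; interest $9.94 → $197.21; payment $32.00; balance $165.21
Quarter 8: opening $165.21; interest $9.94 → $175.15; payment $32.00; balance $143.15
Quarter 9: opening $143.15; interest $9.94 → $153.09; payment $32.00; balance $121.09
Quarter 10: opening $121.09; interest $9.94 → $131.03; payment $32.00; balance $99.03
Quarter 11: opening $99.03; interest $9.94 → $108.97; payment $32.00; balance $76.97
Quarter 12: opening $76.97; interest $9.94 → $86.91; payment $32.00; balance $54.91
Quarter 13: opening $54.91; interest $9.94 → $64.85; payment $32.00; balance $32.85
Quarter 14: opening $32.85; interest $9.94 → $42.79; payment $32.00; balance $10.79
Quarter 15: opening $10.79; interest $9.94 → $20.73; payment $20.73; balance $0.00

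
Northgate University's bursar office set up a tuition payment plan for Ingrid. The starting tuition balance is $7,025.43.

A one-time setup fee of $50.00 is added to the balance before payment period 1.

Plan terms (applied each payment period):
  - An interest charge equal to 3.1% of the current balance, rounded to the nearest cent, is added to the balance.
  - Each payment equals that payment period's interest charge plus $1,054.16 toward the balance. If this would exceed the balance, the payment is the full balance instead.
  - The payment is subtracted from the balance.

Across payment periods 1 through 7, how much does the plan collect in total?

$7,924.53

Payment period 1: opening $7,075.43; interest $219.34 → $7,294.77; payment $1,273.50; balance $6,021.27
Payment period 2: opening $6,021.27; interest $186.66 → $6,207.93; payment $1,240.82; balance $4,967.11
Payment period 3: opening $4,967.11; interest $153.98 → $5,121.09; payment $1,208.14; balance $3,912.95
Payment period 4: opening $3,912.95; interest $121.30 → $4,034.25; payment $1,175.46; balance $2,858.79
Payment period 5: opening $2,858.79; interest $88.62 → $2,947.41; payment $1,142.78; balance $1,804.63
Payment period 6: opening $1,804.63; interest $55.94 → $1,860.57; payment $1,110.10; balance $750.47
Payment period 7: opening $750.47; interest $23.26 → $773.73; payment $773.73; balance $0.00
Total paid: $7,924.53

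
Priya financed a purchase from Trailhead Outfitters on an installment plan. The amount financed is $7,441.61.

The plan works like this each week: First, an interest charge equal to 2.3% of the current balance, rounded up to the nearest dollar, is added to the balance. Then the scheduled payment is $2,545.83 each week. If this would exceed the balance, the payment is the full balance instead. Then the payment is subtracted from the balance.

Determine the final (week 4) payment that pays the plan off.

# | Opening | Interest | Payment | End bal
1 | $7,441.61 | $172.00 | $2,545.83 | $5,067.78
2 | $5,067.78 | $117.00 | $2,545.83 | $2,638.95
3 | $2,638.95 | $61.00 | $2,545.83 | $154.12
4 | $154.12 | $4.00 | $158.12 | $0.00

$158.12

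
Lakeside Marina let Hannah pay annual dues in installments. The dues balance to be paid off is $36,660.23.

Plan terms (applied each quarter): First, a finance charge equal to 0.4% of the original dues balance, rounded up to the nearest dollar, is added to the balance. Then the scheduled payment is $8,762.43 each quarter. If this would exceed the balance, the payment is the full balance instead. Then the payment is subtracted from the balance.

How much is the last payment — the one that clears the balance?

$2,345.51

Quarter 1: opening $36,660.23; interest $147.00 → $36,807.23; payment $8,762.43; balance $28,044.80
Quarter 2: opening $28,044.80; interest $147.00 → $28,191.80; payment $8,762.43; balance $19,429.37
Quarter 3: opening $19,429.37; interest $147.00 → $19,576.37; payment $8,762.43; balance $10,813.94
Quarter 4: opening $10,813.94; interest $147.00 → $10,960.94; payment $8,762.43; balance $2,198.51
Quarter 5: opening $2,198.51; interest $147.00 → $2,345.51; payment $2,345.51; balance $0.00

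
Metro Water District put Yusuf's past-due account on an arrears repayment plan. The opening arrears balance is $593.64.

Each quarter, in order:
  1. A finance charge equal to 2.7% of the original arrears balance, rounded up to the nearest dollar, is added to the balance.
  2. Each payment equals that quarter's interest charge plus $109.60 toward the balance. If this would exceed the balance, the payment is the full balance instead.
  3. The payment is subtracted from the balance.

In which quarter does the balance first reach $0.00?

# | Opening | Interest | Payment | End bal
1 | $593.64 | $17.00 | $126.60 | $484.04
2 | $484.04 | $17.00 | $126.60 | $374.44
3 | $374.44 | $17.00 | $126.60 | $264.84
4 | $264.84 | $17.00 | $126.60 | $155.24
5 | $155.24 | $17.00 | $126.60 | $45.64
6 | $45.64 | $17.00 | $62.64 | $0.00
Balance reaches $0.00 in quarter 6.

6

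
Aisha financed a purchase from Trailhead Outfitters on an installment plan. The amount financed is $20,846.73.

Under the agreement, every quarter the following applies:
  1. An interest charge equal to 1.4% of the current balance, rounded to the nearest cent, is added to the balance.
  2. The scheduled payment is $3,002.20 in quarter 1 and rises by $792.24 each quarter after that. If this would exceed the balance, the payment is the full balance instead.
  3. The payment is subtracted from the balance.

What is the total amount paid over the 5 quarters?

Quarter 1: $20,846.73 +$291.85 interest = $21,138.58; pay $3,002.20 → $18,136.38
Quarter 2: $18,136.38 +$253.91 interest = $18,390.29; pay $3,794.44 → $14,595.85
Quarter 3: $14,595.85 +$204.34 interest = $14,800.19; pay $4,586.68 → $10,213.51
Quarter 4: $10,213.51 +$142.99 interest = $10,356.50; pay $5,378.92 → $4,977.58
Quarter 5: $4,977.58 +$69.69 interest = $5,047.27; pay $5,047.27 → $0.00
Total paid: $21,809.51

$21,809.51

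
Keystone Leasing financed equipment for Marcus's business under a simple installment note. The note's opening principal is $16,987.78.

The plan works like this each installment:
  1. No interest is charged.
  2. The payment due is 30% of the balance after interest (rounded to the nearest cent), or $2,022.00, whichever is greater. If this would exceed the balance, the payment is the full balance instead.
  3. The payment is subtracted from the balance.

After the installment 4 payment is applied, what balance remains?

Installment 1: $16,987.78 − $5,096.33 → $11,891.45
Installment 2: $11,891.45 − $3,567.44 → $8,324.01
Installment 3: $8,324.01 − $2,497.20 → $5,826.81
Installment 4: $5,826.81 − $2,022.00 → $3,804.81

$3,804.81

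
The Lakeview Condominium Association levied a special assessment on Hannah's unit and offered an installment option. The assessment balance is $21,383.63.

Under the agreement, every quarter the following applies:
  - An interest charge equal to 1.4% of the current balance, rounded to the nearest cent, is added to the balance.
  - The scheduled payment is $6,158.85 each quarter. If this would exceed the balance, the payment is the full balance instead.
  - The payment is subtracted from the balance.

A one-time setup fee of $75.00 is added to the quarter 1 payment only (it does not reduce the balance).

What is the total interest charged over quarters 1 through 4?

$700.68

Quarter 1: opening $21,383.63; interest $299.37 → $21,683.00; payment $6,158.85 (+ $75.00 fee); balance $15,524.15
Quarter 2: opening $15,524.15; interest $217.34 → $15,741.49; payment $6,158.85; balance $9,582.64
Quarter 3: opening $9,582.64; interest $134.16 → $9,716.80; payment $6,158.85; balance $3,557.95
Quarter 4: opening $3,557.95; interest $49.81 → $3,607.76; payment $3,607.76; balance $0.00
Total interest: $299.37 + $217.34 + $134.16 + $49.81 = $700.68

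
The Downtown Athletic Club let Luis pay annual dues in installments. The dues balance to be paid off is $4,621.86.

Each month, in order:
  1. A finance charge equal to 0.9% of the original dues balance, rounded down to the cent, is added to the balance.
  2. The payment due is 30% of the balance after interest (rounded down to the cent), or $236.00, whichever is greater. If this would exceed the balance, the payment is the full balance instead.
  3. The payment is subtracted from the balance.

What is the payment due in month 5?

$367.51

# | Opening | Interest | Payment | End bal
1 | $4,621.86 | $41.59 | $1,399.03 | $3,264.42
2 | $3,264.42 | $41.59 | $991.80 | $2,314.21
3 | $2,314.21 | $41.59 | $706.74 | $1,649.06
4 | $1,649.06 | $41.59 | $507.19 | $1,183.46
5 | $1,183.46 | $41.59 | $367.51 | $857.54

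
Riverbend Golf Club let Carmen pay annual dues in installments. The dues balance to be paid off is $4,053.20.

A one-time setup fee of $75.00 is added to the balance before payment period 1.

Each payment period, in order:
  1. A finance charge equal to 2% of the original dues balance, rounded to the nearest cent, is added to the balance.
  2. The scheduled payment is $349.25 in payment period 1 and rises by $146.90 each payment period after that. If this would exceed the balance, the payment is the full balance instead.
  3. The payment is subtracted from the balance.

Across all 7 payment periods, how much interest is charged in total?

# | Opening | Interest | Payment | End bal
1 | $4,128.20 | $81.06 | $349.25 | $3,860.01
2 | $3,860.01 | $81.06 | $496.15 | $3,444.92
3 | $3,444.92 | $81.06 | $643.05 | $2,882.93
4 | $2,882.93 | $81.06 | $789.95 | $2,174.04
5 | $2,174.04 | $81.06 | $936.85 | $1,318.25
6 | $1,318.25 | $81.06 | $1,083.75 | $315.56
7 | $315.56 | $81.06 | $396.62 | $0.00
Total interest: $81.06 + $81.06 + $81.06 + $81.06 + $81.06 + $81.06 + $81.06 = $567.42

$567.42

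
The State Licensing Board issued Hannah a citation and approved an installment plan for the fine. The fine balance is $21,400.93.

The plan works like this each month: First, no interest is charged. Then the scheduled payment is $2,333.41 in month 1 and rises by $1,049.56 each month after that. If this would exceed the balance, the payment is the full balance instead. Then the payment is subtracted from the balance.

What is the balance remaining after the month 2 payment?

$15,684.55

# | Opening | Payment | End bal
1 | $21,400.93 | $2,333.41 | $19,067.52
2 | $19,067.52 | $3,382.97 | $15,684.55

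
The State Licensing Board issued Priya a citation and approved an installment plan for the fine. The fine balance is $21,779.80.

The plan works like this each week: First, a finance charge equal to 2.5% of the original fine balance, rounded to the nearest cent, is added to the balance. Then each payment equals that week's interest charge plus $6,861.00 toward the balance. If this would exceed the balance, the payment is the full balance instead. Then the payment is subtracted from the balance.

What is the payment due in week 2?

Week 1: opening $21,779.80; interest $544.50 → $22,324.30; payment $7,405.50; balance $14,918.80
Week 2: opening $14,918.80; interest $544.50 → $15,463.30; payment $7,405.50; balance $8,057.80

$7,405.50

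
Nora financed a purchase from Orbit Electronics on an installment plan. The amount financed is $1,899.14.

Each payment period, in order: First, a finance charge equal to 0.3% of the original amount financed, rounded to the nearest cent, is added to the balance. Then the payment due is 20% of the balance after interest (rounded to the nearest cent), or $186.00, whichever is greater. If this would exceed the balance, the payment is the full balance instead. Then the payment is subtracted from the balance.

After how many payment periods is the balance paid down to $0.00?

9

Payment period 1: opening $1,899.14; interest $5.70 → $1,904.84; payment $380.97; balance $1,523.87
Payment period 2: opening $1,523.87; interest $5.70 → $1,529.57; payment $305.91; balance $1,223.66
Payment period 3: opening $1,223.66; interest $5.70 → $1,229.36; payment $245.87; balance $983.49
Payment period 4: opening $983.49; interest $5.70 → $989.19; payment $197.84; balance $791.35
Payment period 5: opening $791.35; interest $5.70 → $797.05; payment $186.00; balance $611.05
Payment period 6: opening $611.05; interest $5.70 → $616.75; payment $186.00; balance $430.75
Payment period 7: opening $430.75; interest $5.70 → $436.45; payment $186.00; balance $250.45
Payment period 8: opening $250.45; interest $5.70 → $256.15; payment $186.00; balance $70.15
Payment period 9: opening $70.15; interest $5.70 → $75.85; payment $75.85; balance $0.00
Balance reaches $0.00 in payment period 9.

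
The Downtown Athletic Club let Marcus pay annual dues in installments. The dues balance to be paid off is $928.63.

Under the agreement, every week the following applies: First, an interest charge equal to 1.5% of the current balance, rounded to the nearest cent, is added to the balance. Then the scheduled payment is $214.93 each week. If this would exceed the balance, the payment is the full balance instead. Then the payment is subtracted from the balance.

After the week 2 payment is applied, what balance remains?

$523.61

# | Opening | Interest | Payment | End bal
1 | $928.63 | $13.93 | $214.93 | $727.63
2 | $727.63 | $10.91 | $214.93 | $523.61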